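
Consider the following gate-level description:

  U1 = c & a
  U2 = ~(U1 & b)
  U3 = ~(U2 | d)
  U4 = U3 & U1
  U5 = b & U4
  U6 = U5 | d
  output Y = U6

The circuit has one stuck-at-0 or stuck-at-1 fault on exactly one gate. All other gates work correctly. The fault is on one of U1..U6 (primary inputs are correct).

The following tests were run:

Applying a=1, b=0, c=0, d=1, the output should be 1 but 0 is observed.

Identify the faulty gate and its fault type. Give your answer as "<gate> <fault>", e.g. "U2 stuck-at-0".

Fault-free values for test 1 (a=1, b=0, c=0, d=1): U1=0, U2=1, U3=0, U4=0, U5=0, U6=1, giving Y=1. Observed 0.
Test 1: faults giving observed 0 are {U6 stuck-at-0}.
Only U6 stuck-at-0 is consistent with every test.

U6 stuck-at-0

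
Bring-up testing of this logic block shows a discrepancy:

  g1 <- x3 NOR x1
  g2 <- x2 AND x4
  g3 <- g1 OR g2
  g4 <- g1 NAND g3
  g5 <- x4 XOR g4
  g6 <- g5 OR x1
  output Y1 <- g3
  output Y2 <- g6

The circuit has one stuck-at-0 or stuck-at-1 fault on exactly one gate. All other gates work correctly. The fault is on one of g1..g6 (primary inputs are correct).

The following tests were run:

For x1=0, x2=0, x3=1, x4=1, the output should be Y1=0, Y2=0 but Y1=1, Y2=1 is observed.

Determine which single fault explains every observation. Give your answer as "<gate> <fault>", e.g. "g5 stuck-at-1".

Fault-free values for test 1 (x1=0, x2=0, x3=1, x4=1): g1=0, g2=0, g3=0, g4=1, g5=0, g6=0, giving Y1=0, Y2=0. Observed Y1=1, Y2=1.
Test 1: faults giving observed Y1=1, Y2=1 are {g1 stuck-at-1}.
Only g1 stuck-at-1 is consistent with every test.

g1 stuck-at-1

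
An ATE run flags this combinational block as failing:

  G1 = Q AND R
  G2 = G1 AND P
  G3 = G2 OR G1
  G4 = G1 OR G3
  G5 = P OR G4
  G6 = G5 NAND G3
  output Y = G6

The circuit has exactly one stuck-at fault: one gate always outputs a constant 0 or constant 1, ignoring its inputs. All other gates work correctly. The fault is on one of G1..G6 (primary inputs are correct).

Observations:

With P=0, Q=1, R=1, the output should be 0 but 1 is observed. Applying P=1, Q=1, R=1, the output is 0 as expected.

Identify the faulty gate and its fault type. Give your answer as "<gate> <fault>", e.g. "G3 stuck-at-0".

G4 stuck-at-0

Fault-free values for test 1 (P=0, Q=1, R=1): G1=1, G2=0, G3=1, G4=1, G5=1, G6=0, giving Y=0. Observed 1.
Test 1: faults giving observed 1 are {G1 stuck-at-0, G3 stuck-at-0, G4 stuck-at-0, G5 stuck-at-0, G6 stuck-at-1}.
Test 2 (P=1, Q=1, R=1): fault-free G1=1, G2=1, G3=1, G4=1, G5=1, G6=0 → 0; observed 0. Eliminates G1 stuck-at-0, G3 stuck-at-0, G5 stuck-at-0, G6 stuck-at-1.
Only G4 stuck-at-0 is consistent with every test.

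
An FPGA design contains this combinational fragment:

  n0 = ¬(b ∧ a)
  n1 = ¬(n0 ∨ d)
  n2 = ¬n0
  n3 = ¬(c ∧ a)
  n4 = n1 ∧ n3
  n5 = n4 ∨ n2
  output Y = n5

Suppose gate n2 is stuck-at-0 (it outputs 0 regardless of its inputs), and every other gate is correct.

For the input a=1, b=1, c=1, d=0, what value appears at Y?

Propagate with n2 forced: n0=0, n1=1, n2=0 [stuck-at-0], n3=0, n4=0, n5=0.
So Y = 0. (Without the fault it would be 1.)

0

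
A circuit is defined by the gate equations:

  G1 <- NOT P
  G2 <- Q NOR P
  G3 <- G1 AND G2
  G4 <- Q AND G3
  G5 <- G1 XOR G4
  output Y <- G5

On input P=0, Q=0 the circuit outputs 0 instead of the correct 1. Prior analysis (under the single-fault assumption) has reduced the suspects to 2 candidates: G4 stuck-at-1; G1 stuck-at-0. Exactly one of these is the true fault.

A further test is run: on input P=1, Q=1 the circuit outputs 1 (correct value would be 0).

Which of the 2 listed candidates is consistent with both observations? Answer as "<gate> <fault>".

Evaluate each candidate on input P=1, Q=1:
  G4 stuck-at-1: G1=0, G2=0, G3=0, G4=1 [stuck-at-1], G5=1 → 1 — matches
  G1 stuck-at-0: G1=0 [stuck-at-0], G2=0, G3=0, G4=0, G5=0 → 0 — eliminated
Only G4 stuck-at-1 reproduces the observed 1.

G4 stuck-at-1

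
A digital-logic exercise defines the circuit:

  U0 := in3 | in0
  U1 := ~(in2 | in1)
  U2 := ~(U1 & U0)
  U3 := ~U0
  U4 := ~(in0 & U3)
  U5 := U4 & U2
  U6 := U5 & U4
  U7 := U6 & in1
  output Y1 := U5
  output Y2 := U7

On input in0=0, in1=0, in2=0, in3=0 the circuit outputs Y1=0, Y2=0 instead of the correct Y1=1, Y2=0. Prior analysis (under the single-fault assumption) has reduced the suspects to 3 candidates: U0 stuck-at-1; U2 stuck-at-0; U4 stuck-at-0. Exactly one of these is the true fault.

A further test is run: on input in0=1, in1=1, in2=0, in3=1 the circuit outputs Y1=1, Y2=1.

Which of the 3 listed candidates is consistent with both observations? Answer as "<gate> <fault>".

Evaluate each candidate on input in0=1, in1=1, in2=0, in3=1:
  U0 stuck-at-1: U0=1 [stuck-at-1], U1=0, U2=1, U3=0, U4=1, U5=1, U6=1, U7=1 → Y1=1, Y2=1 — matches
  U2 stuck-at-0: U0=1, U1=0, U2=0 [stuck-at-0], U3=0, U4=1, U5=0, U6=0, U7=0 → Y1=0, Y2=0 — eliminated
  U4 stuck-at-0: U0=1, U1=0, U2=1, U3=0, U4=0 [stuck-at-0], U5=0, U6=0, U7=0 → Y1=0, Y2=0 — eliminated
Only U0 stuck-at-1 reproduces the observed Y1=1, Y2=1.

U0 stuck-at-1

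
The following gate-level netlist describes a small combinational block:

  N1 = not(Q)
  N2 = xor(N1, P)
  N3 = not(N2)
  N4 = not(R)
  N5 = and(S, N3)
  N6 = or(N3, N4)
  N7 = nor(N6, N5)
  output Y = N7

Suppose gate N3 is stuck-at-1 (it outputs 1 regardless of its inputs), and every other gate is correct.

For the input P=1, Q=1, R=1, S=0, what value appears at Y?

Propagate with N3 forced: N1=0, N2=1, N3=1 [stuck-at-1], N4=0, N5=0, N6=1, N7=0.
So Y = 0. (Without the fault it would be 1.)

0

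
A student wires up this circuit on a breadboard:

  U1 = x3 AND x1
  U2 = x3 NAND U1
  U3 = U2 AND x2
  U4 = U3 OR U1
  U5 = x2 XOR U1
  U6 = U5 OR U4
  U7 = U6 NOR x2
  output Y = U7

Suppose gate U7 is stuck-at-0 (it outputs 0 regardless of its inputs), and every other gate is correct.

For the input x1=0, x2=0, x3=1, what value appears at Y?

Propagate with U7 forced: U1=0, U2=1, U3=0, U4=0, U5=0, U6=0, U7=0 [stuck-at-0].
So Y = 0. (Without the fault it would be 1.)

0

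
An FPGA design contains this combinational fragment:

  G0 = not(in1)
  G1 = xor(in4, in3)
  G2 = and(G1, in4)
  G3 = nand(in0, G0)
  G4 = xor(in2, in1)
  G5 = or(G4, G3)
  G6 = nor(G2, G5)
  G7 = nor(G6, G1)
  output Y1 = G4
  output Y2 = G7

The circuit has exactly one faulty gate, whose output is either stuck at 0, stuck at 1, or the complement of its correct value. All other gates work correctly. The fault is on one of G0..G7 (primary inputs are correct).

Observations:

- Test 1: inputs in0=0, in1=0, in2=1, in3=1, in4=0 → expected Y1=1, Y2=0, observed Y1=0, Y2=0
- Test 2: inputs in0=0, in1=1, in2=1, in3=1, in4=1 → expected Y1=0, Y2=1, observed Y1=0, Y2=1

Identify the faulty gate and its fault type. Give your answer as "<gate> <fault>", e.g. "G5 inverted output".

G4 stuck-at-0

Fault-free values for test 1 (in0=0, in1=0, in2=1, in3=1, in4=0): G0=1, G1=1, G2=0, G3=1, G4=1, G5=1, G6=0, G7=0, giving Y1=1, Y2=0. Observed Y1=0, Y2=0.
Test 1: faults giving observed Y1=0, Y2=0 are {G4 stuck-at-0, G4 inverted output}.
Test 2 (in0=0, in1=1, in2=1, in3=1, in4=1): fault-free G0=0, G1=0, G2=0, G3=1, G4=0, G5=1, G6=0, G7=1 → Y1=0, Y2=1; observed Y1=0, Y2=1. Eliminates G4 inverted output.
Only G4 stuck-at-0 is consistent with every test.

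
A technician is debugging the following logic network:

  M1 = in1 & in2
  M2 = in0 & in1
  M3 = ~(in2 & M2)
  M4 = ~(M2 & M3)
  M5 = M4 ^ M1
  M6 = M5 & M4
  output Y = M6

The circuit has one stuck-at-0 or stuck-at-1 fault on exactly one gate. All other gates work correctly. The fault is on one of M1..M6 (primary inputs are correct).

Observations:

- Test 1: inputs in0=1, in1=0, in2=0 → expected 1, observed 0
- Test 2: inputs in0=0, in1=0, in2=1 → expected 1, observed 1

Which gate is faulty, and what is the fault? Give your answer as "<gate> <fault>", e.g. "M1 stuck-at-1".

M2 stuck-at-1

Fault-free values for test 1 (in0=1, in1=0, in2=0): M1=0, M2=0, M3=1, M4=1, M5=1, M6=1, giving Y=1. Observed 0.
Test 1: faults giving observed 0 are {M1 stuck-at-1, M2 stuck-at-1, M4 stuck-at-0, M5 stuck-at-0, M6 stuck-at-0}.
Test 2 (in0=0, in1=0, in2=1): fault-free M1=0, M2=0, M3=1, M4=1, M5=1, M6=1 → 1; observed 1. Eliminates M1 stuck-at-1, M4 stuck-at-0, M5 stuck-at-0, M6 stuck-at-0.
Only M2 stuck-at-1 is consistent with every test.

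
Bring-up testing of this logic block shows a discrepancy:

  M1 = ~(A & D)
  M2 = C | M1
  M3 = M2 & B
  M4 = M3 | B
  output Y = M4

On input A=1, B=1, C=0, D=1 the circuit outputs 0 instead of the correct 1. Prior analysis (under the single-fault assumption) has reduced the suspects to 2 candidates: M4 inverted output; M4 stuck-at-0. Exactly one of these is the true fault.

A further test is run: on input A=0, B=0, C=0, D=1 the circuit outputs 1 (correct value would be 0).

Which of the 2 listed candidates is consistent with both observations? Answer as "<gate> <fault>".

Evaluate each candidate on input A=0, B=0, C=0, D=1:
  M4 inverted output: M1=1, M2=1, M3=0, M4=1 [inverted output] → 1 — matches
  M4 stuck-at-0: M1=1, M2=1, M3=0, M4=0 [stuck-at-0] → 0 — eliminated
Only M4 inverted output reproduces the observed 1.

M4 inverted output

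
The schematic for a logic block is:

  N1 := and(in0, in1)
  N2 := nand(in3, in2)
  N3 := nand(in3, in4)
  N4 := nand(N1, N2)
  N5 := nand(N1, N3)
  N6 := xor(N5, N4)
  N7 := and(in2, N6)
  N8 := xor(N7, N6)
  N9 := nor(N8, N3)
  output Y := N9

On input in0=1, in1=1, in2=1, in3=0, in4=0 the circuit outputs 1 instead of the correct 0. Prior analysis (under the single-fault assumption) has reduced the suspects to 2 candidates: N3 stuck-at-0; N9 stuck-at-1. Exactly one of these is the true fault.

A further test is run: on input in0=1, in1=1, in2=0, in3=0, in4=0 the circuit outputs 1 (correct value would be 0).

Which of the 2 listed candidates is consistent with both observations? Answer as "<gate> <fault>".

Evaluate each candidate on input in0=1, in1=1, in2=0, in3=0, in4=0:
  N3 stuck-at-0: N1=1, N2=1, N3=0 [stuck-at-0], N4=0, N5=1, N6=1, N7=0, N8=1, N9=0 → 0 — eliminated
  N9 stuck-at-1: N1=1, N2=1, N3=1, N4=0, N5=0, N6=0, N7=0, N8=0, N9=1 [stuck-at-1] → 1 — matches
Only N9 stuck-at-1 reproduces the observed 1.

N9 stuck-at-1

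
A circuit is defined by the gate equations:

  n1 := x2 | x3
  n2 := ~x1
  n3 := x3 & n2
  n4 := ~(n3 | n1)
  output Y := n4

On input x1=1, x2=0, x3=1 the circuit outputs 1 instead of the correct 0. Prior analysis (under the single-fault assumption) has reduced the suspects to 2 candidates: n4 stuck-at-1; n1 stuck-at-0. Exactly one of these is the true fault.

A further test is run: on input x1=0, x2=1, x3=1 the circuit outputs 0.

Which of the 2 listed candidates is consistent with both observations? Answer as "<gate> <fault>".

n1 stuck-at-0

Evaluate each candidate on input x1=0, x2=1, x3=1:
  n4 stuck-at-1: n1=1, n2=1, n3=1, n4=1 [stuck-at-1] → 1 — eliminated
  n1 stuck-at-0: n1=0 [stuck-at-0], n2=1, n3=1, n4=0 → 0 — matches
Only n1 stuck-at-0 reproduces the observed 0.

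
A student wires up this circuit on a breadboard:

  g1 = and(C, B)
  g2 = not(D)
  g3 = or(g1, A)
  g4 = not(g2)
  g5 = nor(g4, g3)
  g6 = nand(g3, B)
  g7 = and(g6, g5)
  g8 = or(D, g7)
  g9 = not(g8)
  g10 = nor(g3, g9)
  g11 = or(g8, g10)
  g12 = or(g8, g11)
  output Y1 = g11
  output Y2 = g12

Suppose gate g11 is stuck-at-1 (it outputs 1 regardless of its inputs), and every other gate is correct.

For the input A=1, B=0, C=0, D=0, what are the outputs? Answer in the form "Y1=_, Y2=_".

Propagate with g11 forced: g1=0, g2=1, g3=1, g4=0, g5=0, g6=1, g7=0, g8=0, g9=1, g10=0, g11=1 [stuck-at-1], g12=1.
So the outputs are Y1=1, Y2=1. (Without the fault they would be Y1=0, Y2=0.)

Y1=1, Y2=1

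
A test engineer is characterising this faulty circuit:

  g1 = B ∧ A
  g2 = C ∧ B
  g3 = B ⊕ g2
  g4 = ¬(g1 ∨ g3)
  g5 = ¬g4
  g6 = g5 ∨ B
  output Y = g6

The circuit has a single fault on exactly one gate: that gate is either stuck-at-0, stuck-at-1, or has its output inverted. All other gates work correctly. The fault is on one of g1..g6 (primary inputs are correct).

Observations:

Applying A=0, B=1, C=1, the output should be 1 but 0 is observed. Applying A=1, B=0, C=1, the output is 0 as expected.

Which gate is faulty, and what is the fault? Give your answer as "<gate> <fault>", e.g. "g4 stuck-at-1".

g6 stuck-at-0

Fault-free values for test 1 (A=0, B=1, C=1): g1=0, g2=1, g3=0, g4=1, g5=0, g6=1, giving Y=1. Observed 0.
Test 1: faults giving observed 0 are {g6 stuck-at-0, g6 inverted output}.
Test 2 (A=1, B=0, C=1): fault-free g1=0, g2=0, g3=0, g4=1, g5=0, g6=0 → 0; observed 0. Eliminates g6 inverted output.
Only g6 stuck-at-0 is consistent with every test.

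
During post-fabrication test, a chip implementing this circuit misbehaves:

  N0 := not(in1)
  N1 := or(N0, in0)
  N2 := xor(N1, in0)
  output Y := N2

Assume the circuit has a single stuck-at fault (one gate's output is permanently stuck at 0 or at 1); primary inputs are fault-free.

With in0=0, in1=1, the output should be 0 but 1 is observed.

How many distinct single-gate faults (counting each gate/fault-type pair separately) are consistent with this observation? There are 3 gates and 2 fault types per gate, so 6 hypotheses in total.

3

Fault-free: N0=0, N1=0, N2=0 → 0. Observed 1.
  N0 stuck-at-0: output 0 ✗
  N0 stuck-at-1: output 1 ✓
  N1 stuck-at-0: output 0 ✗
  N1 stuck-at-1: output 1 ✓
  N2 stuck-at-0: output 0 ✗
  N2 stuck-at-1: output 1 ✓
Consistent faults: {N0 stuck-at-1, N1 stuck-at-1, N2 stuck-at-1} — 3 in all.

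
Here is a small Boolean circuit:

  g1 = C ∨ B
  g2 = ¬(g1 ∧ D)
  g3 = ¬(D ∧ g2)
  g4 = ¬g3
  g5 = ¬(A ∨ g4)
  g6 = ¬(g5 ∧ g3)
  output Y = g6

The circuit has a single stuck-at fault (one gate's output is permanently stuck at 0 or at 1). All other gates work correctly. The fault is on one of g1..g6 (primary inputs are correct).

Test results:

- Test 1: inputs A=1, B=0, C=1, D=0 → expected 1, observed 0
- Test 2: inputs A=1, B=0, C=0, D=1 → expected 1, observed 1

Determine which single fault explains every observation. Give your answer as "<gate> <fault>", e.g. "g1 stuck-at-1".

Fault-free values for test 1 (A=1, B=0, C=1, D=0): g1=1, g2=1, g3=1, g4=0, g5=0, g6=1, giving Y=1. Observed 0.
Test 1: faults giving observed 0 are {g5 stuck-at-1, g6 stuck-at-0}.
Test 2 (A=1, B=0, C=0, D=1): fault-free g1=0, g2=1, g3=0, g4=1, g5=0, g6=1 → 1; observed 1. Eliminates g6 stuck-at-0.
Only g5 stuck-at-1 is consistent with every test.

g5 stuck-at-1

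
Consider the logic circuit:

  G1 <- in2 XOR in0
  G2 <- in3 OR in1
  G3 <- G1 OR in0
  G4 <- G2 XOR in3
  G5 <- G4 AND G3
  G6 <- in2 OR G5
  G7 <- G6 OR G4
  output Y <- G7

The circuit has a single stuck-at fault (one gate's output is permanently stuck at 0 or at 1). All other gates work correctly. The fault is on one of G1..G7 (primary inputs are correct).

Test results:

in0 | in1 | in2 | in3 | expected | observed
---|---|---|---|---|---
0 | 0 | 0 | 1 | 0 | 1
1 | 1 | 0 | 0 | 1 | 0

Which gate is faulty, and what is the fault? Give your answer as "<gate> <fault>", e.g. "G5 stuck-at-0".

G2 stuck-at-0

Fault-free values for test 1 (in0=0, in1=0, in2=0, in3=1): G1=0, G2=1, G3=0, G4=0, G5=0, G6=0, G7=0, giving Y=0. Observed 1.
Test 1: faults giving observed 1 are {G2 stuck-at-0, G4 stuck-at-1, G5 stuck-at-1, G6 stuck-at-1, G7 stuck-at-1}.
Test 2 (in0=1, in1=1, in2=0, in3=0): fault-free G1=1, G2=1, G3=1, G4=1, G5=1, G6=1, G7=1 → 1; observed 0. Eliminates G4 stuck-at-1, G5 stuck-at-1, G6 stuck-at-1, G7 stuck-at-1.
Only G2 stuck-at-0 is consistent with every test.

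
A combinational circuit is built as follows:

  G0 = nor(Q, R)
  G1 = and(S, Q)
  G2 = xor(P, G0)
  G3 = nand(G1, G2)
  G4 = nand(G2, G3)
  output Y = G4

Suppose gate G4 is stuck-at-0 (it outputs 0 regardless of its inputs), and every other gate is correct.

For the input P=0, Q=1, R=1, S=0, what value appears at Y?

Propagate with G4 forced: G0=0, G1=0, G2=0, G3=1, G4=0 [stuck-at-0].
So Y = 0. (Without the fault it would be 1.)

0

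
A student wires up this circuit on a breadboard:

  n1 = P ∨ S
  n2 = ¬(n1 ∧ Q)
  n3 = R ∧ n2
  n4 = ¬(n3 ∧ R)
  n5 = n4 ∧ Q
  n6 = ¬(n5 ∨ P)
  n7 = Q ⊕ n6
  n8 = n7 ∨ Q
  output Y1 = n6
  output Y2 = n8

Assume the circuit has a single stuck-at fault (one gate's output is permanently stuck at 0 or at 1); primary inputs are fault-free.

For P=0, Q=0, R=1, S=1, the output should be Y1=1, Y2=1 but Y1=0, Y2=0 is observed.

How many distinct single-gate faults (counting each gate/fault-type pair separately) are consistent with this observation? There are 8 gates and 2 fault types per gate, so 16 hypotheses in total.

Fault-free: n1=1, n2=1, n3=1, n4=0, n5=0, n6=1, n7=1, n8=1 → Y1=1, Y2=1. Observed Y1=0, Y2=0.
  n1: none of the 2 fault types match ✗
  n2: none of the 2 fault types match ✗
  n3: none of the 2 fault types match ✗
  n4: none of the 2 fault types match ✗
  n5: stuck-at-1 ✓; others ✗
  n6: stuck-at-0 ✓; others ✗
  n7: none of the 2 fault types match ✗
  n8: none of the 2 fault types match ✗
Consistent faults: {n5 stuck-at-1, n6 stuck-at-0} — 2 in all.

2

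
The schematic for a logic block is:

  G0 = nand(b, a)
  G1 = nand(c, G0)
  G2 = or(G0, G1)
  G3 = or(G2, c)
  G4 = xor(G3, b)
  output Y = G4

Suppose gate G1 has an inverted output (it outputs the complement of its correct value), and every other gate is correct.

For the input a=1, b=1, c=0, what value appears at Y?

Propagate with G1 forced: G0=0, G1=0 [inverted output], G2=0, G3=0, G4=1.
So Y = 1. (Without the fault it would be 0.)

1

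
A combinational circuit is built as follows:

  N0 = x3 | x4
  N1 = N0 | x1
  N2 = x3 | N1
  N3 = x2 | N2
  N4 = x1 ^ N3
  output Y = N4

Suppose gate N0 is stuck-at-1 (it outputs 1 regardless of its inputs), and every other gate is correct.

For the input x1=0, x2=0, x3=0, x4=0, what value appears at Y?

1

Propagate with N0 forced: N0=1 [stuck-at-1], N1=1, N2=1, N3=1, N4=1.
So Y = 1. (Without the fault it would be 0.)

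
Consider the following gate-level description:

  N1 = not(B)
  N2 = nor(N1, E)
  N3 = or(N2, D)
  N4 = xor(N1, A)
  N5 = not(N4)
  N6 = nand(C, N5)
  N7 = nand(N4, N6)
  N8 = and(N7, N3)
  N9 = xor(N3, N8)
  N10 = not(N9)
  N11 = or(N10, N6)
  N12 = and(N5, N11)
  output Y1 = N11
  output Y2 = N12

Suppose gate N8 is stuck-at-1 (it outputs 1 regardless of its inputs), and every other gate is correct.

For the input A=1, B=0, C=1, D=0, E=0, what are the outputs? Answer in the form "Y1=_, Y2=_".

Y1=0, Y2=0

Propagate with N8 forced: N1=1, N2=0, N3=0, N4=0, N5=1, N6=0, N7=1, N8=1 [stuck-at-1], N9=1, N10=0, N11=0, N12=0.
So the outputs are Y1=0, Y2=0. (Without the fault they would be Y1=1, Y2=1.)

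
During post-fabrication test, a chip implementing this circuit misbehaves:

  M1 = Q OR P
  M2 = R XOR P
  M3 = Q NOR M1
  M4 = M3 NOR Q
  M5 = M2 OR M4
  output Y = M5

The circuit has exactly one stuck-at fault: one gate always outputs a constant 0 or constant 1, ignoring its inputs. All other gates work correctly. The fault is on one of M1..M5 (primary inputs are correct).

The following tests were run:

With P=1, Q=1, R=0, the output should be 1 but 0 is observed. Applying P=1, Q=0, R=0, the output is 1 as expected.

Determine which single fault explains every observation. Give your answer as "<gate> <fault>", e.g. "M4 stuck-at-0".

M2 stuck-at-0

Fault-free values for test 1 (P=1, Q=1, R=0): M1=1, M2=1, M3=0, M4=0, M5=1, giving Y=1. Observed 0.
Test 1: faults giving observed 0 are {M2 stuck-at-0, M5 stuck-at-0}.
Test 2 (P=1, Q=0, R=0): fault-free M1=1, M2=1, M3=0, M4=1, M5=1 → 1; observed 1. Eliminates M5 stuck-at-0.
Only M2 stuck-at-0 is consistent with every test.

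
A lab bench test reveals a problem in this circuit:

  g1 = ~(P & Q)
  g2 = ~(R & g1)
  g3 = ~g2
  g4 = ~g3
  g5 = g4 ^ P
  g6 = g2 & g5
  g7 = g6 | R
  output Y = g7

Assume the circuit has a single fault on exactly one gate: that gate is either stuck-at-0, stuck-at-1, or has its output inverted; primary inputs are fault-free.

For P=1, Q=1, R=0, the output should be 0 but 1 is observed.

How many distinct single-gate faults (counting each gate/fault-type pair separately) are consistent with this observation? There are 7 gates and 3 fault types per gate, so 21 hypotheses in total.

10

Fault-free: g1=0, g2=1, g3=0, g4=1, g5=0, g6=0, g7=0 → 0. Observed 1.
  g1: none of the 3 fault types match ✗
  g2: none of the 3 fault types match ✗
  g3: stuck-at-1, inverted output ✓; others ✗
  g4: stuck-at-0, inverted output ✓; others ✗
  g5: stuck-at-1, inverted output ✓; others ✗
  g6: stuck-at-1, inverted output ✓; others ✗
  g7: stuck-at-1, inverted output ✓; others ✗
Consistent faults: {g3 stuck-at-1, g3 inverted output, g4 stuck-at-0, g4 inverted output, g5 stuck-at-1, g5 inverted output, g6 stuck-at-1, g6 inverted output, g7 stuck-at-1, g7 inverted output} — 10 in all.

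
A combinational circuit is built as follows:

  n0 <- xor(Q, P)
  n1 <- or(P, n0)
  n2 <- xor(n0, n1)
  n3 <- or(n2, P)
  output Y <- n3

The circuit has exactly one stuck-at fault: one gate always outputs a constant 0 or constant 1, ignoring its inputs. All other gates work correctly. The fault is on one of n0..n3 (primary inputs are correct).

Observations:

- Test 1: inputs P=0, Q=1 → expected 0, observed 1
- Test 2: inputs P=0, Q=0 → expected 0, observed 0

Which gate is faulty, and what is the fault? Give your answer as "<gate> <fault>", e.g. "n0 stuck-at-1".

n1 stuck-at-0

Fault-free values for test 1 (P=0, Q=1): n0=1, n1=1, n2=0, n3=0, giving Y=0. Observed 1.
Test 1: faults giving observed 1 are {n1 stuck-at-0, n2 stuck-at-1, n3 stuck-at-1}.
Test 2 (P=0, Q=0): fault-free n0=0, n1=0, n2=0, n3=0 → 0; observed 0. Eliminates n2 stuck-at-1, n3 stuck-at-1.
Only n1 stuck-at-0 is consistent with every test.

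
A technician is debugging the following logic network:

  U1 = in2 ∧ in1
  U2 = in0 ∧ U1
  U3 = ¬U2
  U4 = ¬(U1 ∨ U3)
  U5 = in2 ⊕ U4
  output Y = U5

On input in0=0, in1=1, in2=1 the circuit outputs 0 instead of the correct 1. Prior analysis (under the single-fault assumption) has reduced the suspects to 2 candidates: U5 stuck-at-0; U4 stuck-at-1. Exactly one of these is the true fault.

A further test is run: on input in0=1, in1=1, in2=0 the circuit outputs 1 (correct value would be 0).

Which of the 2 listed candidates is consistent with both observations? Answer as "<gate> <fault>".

U4 stuck-at-1

Evaluate each candidate on input in0=1, in1=1, in2=0:
  U5 stuck-at-0: U1=0, U2=0, U3=1, U4=0, U5=0 [stuck-at-0] → 0 — eliminated
  U4 stuck-at-1: U1=0, U2=0, U3=1, U4=1 [stuck-at-1], U5=1 → 1 — matches
Only U4 stuck-at-1 reproduces the observed 1.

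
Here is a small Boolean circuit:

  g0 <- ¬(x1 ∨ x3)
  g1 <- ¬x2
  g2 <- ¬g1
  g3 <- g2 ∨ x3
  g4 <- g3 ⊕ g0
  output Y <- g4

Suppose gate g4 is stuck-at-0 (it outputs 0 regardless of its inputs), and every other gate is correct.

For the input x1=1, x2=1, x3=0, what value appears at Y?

Propagate with g4 forced: g0=0, g1=0, g2=1, g3=1, g4=0 [stuck-at-0].
So Y = 0. (Without the fault it would be 1.)

0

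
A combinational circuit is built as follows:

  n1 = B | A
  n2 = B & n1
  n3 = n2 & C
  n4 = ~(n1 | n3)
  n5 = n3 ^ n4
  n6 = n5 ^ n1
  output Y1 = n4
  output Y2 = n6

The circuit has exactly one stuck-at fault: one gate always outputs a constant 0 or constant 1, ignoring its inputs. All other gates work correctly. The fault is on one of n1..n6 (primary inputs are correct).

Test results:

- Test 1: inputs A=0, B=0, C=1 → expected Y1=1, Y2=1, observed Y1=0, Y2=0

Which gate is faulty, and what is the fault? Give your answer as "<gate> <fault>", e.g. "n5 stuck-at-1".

n4 stuck-at-0

Fault-free values for test 1 (A=0, B=0, C=1): n1=0, n2=0, n3=0, n4=1, n5=1, n6=1, giving Y1=1, Y2=1. Observed Y1=0, Y2=0.
Test 1: faults giving observed Y1=0, Y2=0 are {n4 stuck-at-0}.
Only n4 stuck-at-0 is consistent with every test.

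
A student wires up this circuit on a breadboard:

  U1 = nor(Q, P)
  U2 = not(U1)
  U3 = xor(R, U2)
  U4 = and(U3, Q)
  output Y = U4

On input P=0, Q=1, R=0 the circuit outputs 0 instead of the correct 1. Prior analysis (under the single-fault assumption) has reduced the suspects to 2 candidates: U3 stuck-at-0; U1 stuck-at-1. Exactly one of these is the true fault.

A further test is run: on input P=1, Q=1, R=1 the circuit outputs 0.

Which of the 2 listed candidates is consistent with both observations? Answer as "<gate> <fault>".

Evaluate each candidate on input P=1, Q=1, R=1:
  U3 stuck-at-0: U1=0, U2=1, U3=0 [stuck-at-0], U4=0 → 0 — matches
  U1 stuck-at-1: U1=1 [stuck-at-1], U2=0, U3=1, U4=1 → 1 — eliminated
Only U3 stuck-at-0 reproduces the observed 0.

U3 stuck-at-0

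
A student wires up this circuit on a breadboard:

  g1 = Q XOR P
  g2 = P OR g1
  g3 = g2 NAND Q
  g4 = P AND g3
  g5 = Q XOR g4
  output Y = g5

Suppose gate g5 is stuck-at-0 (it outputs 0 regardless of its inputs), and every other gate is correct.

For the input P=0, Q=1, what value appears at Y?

Propagate with g5 forced: g1=1, g2=1, g3=0, g4=0, g5=0 [stuck-at-0].
So Y = 0. (Without the fault it would be 1.)

0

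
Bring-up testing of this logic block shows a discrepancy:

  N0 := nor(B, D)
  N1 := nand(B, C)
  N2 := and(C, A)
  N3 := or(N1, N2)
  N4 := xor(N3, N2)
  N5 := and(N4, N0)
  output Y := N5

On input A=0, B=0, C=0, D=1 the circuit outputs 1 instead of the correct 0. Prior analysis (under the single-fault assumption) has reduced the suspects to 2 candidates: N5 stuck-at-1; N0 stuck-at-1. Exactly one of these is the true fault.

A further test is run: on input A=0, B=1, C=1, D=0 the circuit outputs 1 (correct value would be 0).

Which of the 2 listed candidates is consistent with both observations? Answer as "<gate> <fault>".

Evaluate each candidate on input A=0, B=1, C=1, D=0:
  N5 stuck-at-1: N0=0, N1=0, N2=0, N3=0, N4=0, N5=1 [stuck-at-1] → 1 — matches
  N0 stuck-at-1: N0=1 [stuck-at-1], N1=0, N2=0, N3=0, N4=0, N5=0 → 0 — eliminated
Only N5 stuck-at-1 reproduces the observed 1.

N5 stuck-at-1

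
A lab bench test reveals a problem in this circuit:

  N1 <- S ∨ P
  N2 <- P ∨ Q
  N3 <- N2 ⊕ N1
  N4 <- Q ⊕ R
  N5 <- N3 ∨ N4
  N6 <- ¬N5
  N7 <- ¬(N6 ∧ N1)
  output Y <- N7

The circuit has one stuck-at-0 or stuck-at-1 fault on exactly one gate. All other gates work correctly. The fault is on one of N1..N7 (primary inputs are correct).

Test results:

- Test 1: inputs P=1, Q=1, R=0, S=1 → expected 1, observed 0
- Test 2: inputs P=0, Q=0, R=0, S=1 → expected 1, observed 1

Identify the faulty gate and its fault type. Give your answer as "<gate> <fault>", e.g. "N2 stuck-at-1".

N4 stuck-at-0

Fault-free values for test 1 (P=1, Q=1, R=0, S=1): N1=1, N2=1, N3=0, N4=1, N5=1, N6=0, N7=1, giving Y=1. Observed 0.
Test 1: faults giving observed 0 are {N4 stuck-at-0, N5 stuck-at-0, N6 stuck-at-1, N7 stuck-at-0}.
Test 2 (P=0, Q=0, R=0, S=1): fault-free N1=1, N2=0, N3=1, N4=0, N5=1, N6=0, N7=1 → 1; observed 1. Eliminates N5 stuck-at-0, N6 stuck-at-1, N7 stuck-at-0.
Only N4 stuck-at-0 is consistent with every test.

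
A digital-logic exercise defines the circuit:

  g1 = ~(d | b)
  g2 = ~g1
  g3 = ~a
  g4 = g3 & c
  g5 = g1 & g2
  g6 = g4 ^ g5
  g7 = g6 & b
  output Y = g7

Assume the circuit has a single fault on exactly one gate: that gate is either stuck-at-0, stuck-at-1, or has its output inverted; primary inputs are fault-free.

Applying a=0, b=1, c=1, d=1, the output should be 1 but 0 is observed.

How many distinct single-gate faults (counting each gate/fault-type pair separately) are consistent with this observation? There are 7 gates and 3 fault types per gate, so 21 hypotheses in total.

10

Fault-free: g1=0, g2=1, g3=1, g4=1, g5=0, g6=1, g7=1 → 1. Observed 0.
  g1: none of the 3 fault types match ✗
  g2: none of the 3 fault types match ✗
  g3: stuck-at-0, inverted output ✓; others ✗
  g4: stuck-at-0, inverted output ✓; others ✗
  g5: stuck-at-1, inverted output ✓; others ✗
  g6: stuck-at-0, inverted output ✓; others ✗
  g7: stuck-at-0, inverted output ✓; others ✗
Consistent faults: {g3 stuck-at-0, g3 inverted output, g4 stuck-at-0, g4 inverted output, g5 stuck-at-1, g5 inverted output, g6 stuck-at-0, g6 inverted output, g7 stuck-at-0, g7 inverted output} — 10 in all.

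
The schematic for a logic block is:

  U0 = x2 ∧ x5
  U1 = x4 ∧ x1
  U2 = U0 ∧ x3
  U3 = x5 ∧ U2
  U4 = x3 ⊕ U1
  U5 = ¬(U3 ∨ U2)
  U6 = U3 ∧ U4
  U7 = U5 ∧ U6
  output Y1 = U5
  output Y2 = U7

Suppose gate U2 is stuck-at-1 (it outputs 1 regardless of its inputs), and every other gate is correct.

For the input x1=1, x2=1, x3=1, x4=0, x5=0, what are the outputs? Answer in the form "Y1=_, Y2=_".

Y1=0, Y2=0

Propagate with U2 forced: U0=0, U1=0, U2=1 [stuck-at-1], U3=0, U4=1, U5=0, U6=0, U7=0.
So the outputs are Y1=0, Y2=0. (Without the fault they would be Y1=1, Y2=0.)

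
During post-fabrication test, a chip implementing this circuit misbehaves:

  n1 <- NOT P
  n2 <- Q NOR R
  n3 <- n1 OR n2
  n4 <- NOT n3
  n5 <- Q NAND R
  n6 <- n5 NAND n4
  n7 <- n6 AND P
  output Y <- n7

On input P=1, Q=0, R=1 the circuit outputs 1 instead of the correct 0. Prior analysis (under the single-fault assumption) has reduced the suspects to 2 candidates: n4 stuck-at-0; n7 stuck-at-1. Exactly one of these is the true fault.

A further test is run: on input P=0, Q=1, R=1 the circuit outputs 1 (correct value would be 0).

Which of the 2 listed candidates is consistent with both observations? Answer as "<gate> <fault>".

n7 stuck-at-1

Evaluate each candidate on input P=0, Q=1, R=1:
  n4 stuck-at-0: n1=1, n2=0, n3=1, n4=0 [stuck-at-0], n5=0, n6=1, n7=0 → 0 — eliminated
  n7 stuck-at-1: n1=1, n2=0, n3=1, n4=0, n5=0, n6=1, n7=1 [stuck-at-1] → 1 — matches
Only n7 stuck-at-1 reproduces the observed 1.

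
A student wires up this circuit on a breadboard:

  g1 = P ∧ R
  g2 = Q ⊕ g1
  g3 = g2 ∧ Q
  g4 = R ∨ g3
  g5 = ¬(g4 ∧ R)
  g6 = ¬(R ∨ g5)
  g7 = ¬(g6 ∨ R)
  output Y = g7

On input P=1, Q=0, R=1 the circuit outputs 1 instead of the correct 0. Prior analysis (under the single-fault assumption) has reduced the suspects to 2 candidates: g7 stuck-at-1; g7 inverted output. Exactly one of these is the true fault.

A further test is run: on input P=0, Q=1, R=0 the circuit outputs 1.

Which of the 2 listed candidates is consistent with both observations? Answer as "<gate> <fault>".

Evaluate each candidate on input P=0, Q=1, R=0:
  g7 stuck-at-1: g1=0, g2=1, g3=1, g4=1, g5=1, g6=0, g7=1 [stuck-at-1] → 1 — matches
  g7 inverted output: g1=0, g2=1, g3=1, g4=1, g5=1, g6=0, g7=0 [inverted output] → 0 — eliminated
Only g7 stuck-at-1 reproduces the observed 1.

g7 stuck-at-1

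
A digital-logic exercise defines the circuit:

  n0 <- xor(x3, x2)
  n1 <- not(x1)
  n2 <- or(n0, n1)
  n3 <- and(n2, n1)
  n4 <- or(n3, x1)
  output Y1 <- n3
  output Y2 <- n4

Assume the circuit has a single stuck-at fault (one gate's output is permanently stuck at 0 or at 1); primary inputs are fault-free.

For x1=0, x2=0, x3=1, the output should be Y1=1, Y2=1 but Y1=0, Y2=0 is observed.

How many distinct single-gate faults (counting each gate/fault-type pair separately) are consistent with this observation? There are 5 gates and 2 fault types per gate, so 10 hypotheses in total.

3

Fault-free: n0=1, n1=1, n2=1, n3=1, n4=1 → Y1=1, Y2=1. Observed Y1=0, Y2=0.
  n0 stuck-at-0: output Y1=1, Y2=1 ✗
  n0 stuck-at-1: output Y1=1, Y2=1 ✗
  n1 stuck-at-0: output Y1=0, Y2=0 ✓
  n1 stuck-at-1: output Y1=1, Y2=1 ✗
  n2 stuck-at-0: output Y1=0, Y2=0 ✓
  n2 stuck-at-1: output Y1=1, Y2=1 ✗
  n3 stuck-at-0: output Y1=0, Y2=0 ✓
  n3 stuck-at-1: output Y1=1, Y2=1 ✗
  n4 stuck-at-0: output Y1=1, Y2=0 ✗
  n4 stuck-at-1: output Y1=1, Y2=1 ✗
Consistent faults: {n1 stuck-at-0, n2 stuck-at-0, n3 stuck-at-0} — 3 in all.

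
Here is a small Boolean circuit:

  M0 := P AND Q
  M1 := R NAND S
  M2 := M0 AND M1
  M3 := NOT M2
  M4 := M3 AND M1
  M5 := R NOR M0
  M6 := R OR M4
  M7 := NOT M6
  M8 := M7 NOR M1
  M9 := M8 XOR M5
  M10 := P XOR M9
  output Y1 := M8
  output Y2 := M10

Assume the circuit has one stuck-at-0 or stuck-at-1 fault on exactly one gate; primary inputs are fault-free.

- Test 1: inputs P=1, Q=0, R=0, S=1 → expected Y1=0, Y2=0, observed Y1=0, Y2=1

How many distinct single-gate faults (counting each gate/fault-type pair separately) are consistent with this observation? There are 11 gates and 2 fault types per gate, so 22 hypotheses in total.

Fault-free: M0=0, M1=1, M2=0, M3=1, M4=1, M5=1, M6=1, M7=0, M8=0, M9=1, M10=0 → Y1=0, Y2=0. Observed Y1=0, Y2=1.
  M0: stuck-at-1 ✓; others ✗
  M1: none of the 2 fault types match ✗
  M2: none of the 2 fault types match ✗
  M3: none of the 2 fault types match ✗
  M4: none of the 2 fault types match ✗
  M5: stuck-at-0 ✓; others ✗
  M6: none of the 2 fault types match ✗
  M7: none of the 2 fault types match ✗
  M8: none of the 2 fault types match ✗
  M9: stuck-at-0 ✓; others ✗
  M10: stuck-at-1 ✓; others ✗
Consistent faults: {M0 stuck-at-1, M5 stuck-at-0, M9 stuck-at-0, M10 stuck-at-1} — 4 in all.

4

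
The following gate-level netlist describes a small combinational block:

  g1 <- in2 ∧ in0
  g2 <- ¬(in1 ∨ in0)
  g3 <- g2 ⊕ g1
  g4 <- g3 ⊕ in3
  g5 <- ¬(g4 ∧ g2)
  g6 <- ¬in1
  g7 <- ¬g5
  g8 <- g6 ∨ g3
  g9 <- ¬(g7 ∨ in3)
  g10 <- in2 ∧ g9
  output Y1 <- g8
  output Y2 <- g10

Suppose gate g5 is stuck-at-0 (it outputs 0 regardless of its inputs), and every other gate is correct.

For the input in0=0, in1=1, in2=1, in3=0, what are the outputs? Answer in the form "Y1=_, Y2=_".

Y1=0, Y2=0

Propagate with g5 forced: g1=0, g2=0, g3=0, g4=0, g5=0 [stuck-at-0], g6=0, g7=1, g8=0, g9=0, g10=0.
So the outputs are Y1=0, Y2=0. (Without the fault they would be Y1=0, Y2=1.)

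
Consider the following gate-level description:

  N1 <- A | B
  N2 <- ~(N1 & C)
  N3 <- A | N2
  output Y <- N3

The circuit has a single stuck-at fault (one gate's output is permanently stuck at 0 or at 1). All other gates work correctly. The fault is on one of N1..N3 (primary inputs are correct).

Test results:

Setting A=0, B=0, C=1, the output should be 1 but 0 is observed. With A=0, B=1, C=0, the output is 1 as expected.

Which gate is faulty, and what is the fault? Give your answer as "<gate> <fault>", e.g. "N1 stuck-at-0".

Fault-free values for test 1 (A=0, B=0, C=1): N1=0, N2=1, N3=1, giving Y=1. Observed 0.
Test 1: faults giving observed 0 are {N1 stuck-at-1, N2 stuck-at-0, N3 stuck-at-0}.
Test 2 (A=0, B=1, C=0): fault-free N1=1, N2=1, N3=1 → 1; observed 1. Eliminates N2 stuck-at-0, N3 stuck-at-0.
Only N1 stuck-at-1 is consistent with every test.

N1 stuck-at-1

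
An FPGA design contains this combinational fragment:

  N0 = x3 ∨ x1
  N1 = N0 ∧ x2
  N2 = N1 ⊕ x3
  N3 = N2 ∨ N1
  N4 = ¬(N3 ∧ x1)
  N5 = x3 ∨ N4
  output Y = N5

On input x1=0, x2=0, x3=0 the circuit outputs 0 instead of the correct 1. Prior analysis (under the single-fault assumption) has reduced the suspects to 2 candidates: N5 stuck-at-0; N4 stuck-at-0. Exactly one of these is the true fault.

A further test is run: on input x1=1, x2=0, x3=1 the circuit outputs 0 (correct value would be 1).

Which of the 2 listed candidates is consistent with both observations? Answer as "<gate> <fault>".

N5 stuck-at-0

Evaluate each candidate on input x1=1, x2=0, x3=1:
  N5 stuck-at-0: N0=1, N1=0, N2=1, N3=1, N4=0, N5=0 [stuck-at-0] → 0 — matches
  N4 stuck-at-0: N0=1, N1=0, N2=1, N3=1, N4=0 [stuck-at-0], N5=1 → 1 — eliminated
Only N5 stuck-at-0 reproduces the observed 0.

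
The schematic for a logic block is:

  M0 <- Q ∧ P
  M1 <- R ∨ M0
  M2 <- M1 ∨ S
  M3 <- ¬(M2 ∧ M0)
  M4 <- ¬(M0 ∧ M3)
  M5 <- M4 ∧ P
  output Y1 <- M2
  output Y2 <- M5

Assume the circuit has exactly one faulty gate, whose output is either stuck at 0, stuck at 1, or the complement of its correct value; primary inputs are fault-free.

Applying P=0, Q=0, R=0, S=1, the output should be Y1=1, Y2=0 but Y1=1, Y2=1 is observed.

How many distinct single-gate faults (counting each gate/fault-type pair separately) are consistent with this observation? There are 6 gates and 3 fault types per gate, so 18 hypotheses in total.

Fault-free: M0=0, M1=0, M2=1, M3=1, M4=1, M5=0 → Y1=1, Y2=0. Observed Y1=1, Y2=1.
  M0: none of the 3 fault types match ✗
  M1: none of the 3 fault types match ✗
  M2: none of the 3 fault types match ✗
  M3: none of the 3 fault types match ✗
  M4: none of the 3 fault types match ✗
  M5: stuck-at-1, inverted output ✓; others ✗
Consistent faults: {M5 stuck-at-1, M5 inverted output} — 2 in all.

2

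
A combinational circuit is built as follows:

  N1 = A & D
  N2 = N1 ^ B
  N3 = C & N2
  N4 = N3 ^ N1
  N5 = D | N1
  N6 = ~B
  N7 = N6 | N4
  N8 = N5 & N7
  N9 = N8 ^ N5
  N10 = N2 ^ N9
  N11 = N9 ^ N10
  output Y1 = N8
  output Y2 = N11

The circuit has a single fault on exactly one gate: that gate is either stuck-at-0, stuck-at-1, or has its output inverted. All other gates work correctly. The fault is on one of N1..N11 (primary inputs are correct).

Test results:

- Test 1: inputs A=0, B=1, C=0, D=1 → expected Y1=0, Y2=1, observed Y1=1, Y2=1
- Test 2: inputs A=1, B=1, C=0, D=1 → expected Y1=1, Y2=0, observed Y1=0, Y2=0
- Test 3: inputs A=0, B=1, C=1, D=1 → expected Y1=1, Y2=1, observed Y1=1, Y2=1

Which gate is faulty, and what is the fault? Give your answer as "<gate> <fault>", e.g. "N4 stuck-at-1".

N3 stuck-at-1

Fault-free values for test 1 (A=0, B=1, C=0, D=1): N1=0, N2=1, N3=0, N4=0, N5=1, N6=0, N7=0, N8=0, N9=1, N10=0, N11=1, giving Y1=0, Y2=1. Observed Y1=1, Y2=1.
Test 1: faults giving observed Y1=1, Y2=1 are {N3 stuck-at-1, N3 inverted output, N4 stuck-at-1, N4 inverted output, N6 stuck-at-1, N6 inverted output, N7 stuck-at-1, N7 inverted output, N8 stuck-at-1, N8 inverted output}.
Test 2 (A=1, B=1, C=0, D=1): fault-free N1=1, N2=0, N3=0, N4=1, N5=1, N6=0, N7=1, N8=1, N9=0, N10=0, N11=0 → Y1=1, Y2=0; observed Y1=0, Y2=0. Eliminates N4 stuck-at-1, N6 stuck-at-1, N6 inverted output, N7 stuck-at-1, N8 stuck-at-1.
Test 3 (A=0, B=1, C=1, D=1): fault-free N1=0, N2=1, N3=1, N4=1, N5=1, N6=0, N7=1, N8=1, N9=0, N10=1, N11=1 → Y1=1, Y2=1; observed Y1=1, Y2=1. Eliminates N3 inverted output, N4 inverted output, N7 inverted output, N8 inverted output.
Only N3 stuck-at-1 is consistent with every test.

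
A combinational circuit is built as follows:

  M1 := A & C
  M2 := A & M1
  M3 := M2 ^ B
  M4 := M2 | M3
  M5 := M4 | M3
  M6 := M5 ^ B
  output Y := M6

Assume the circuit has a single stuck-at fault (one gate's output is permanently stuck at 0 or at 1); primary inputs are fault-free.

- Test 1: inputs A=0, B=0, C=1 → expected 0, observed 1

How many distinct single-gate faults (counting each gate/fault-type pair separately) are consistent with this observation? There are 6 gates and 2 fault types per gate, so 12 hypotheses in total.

5

Fault-free: M1=0, M2=0, M3=0, M4=0, M5=0, M6=0 → 0. Observed 1.
  M1 stuck-at-0: output 0 ✗
  M1 stuck-at-1: output 0 ✗
  M2 stuck-at-0: output 0 ✗
  M2 stuck-at-1: output 1 ✓
  M3 stuck-at-0: output 0 ✗
  M3 stuck-at-1: output 1 ✓
  M4 stuck-at-0: output 0 ✗
  M4 stuck-at-1: output 1 ✓
  M5 stuck-at-0: output 0 ✗
  M5 stuck-at-1: output 1 ✓
  M6 stuck-at-0: output 0 ✗
  M6 stuck-at-1: output 1 ✓
Consistent faults: {M2 stuck-at-1, M3 stuck-at-1, M4 stuck-at-1, M5 stuck-at-1, M6 stuck-at-1} — 5 in all.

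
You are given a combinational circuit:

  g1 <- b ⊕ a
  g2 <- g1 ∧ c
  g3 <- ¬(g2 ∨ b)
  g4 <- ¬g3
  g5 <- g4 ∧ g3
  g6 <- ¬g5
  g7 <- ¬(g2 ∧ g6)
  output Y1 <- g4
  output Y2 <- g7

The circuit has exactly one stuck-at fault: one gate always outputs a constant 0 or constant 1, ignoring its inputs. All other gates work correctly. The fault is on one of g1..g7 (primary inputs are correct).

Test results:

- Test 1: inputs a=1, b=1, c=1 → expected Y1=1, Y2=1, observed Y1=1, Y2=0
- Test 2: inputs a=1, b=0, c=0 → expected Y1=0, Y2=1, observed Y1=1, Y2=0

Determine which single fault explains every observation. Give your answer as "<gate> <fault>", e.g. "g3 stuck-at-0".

g2 stuck-at-1

Fault-free values for test 1 (a=1, b=1, c=1): g1=0, g2=0, g3=0, g4=1, g5=0, g6=1, g7=1, giving Y1=1, Y2=1. Observed Y1=1, Y2=0.
Test 1: faults giving observed Y1=1, Y2=0 are {g1 stuck-at-1, g2 stuck-at-1, g7 stuck-at-0}.
Test 2 (a=1, b=0, c=0): fault-free g1=1, g2=0, g3=1, g4=0, g5=0, g6=1, g7=1 → Y1=0, Y2=1; observed Y1=1, Y2=0. Eliminates g1 stuck-at-1, g7 stuck-at-0.
Only g2 stuck-at-1 is consistent with every test.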